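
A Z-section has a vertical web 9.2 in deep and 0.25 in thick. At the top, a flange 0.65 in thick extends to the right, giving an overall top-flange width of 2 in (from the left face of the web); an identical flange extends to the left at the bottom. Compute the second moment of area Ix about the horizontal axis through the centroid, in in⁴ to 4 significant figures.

Split into non-overlapping primitives; take the origin at the lower-left of the bounding box.
Web: 0.25 × 9.2, A = 2.3 in², y = 4.6 in, Ī = 16.2227 in⁴.
Top flange (beyond web): 1.75 × 0.65, A = 1.1375 in², y = 8.875 in, Ī = 0.0400495 in⁴.
Bottom flange (beyond web): 1.75 × 0.65, A = 1.1375 in², y = 0.325 in, Ī = 0.0400495 in⁴.
Centroid: ȳ = ΣA·y / ΣA = 4.6 in.
Transfer each piece to the horizontal axis through the centroid using Ī + A·d² with d = y − 4.6:
  web: d = 0 in → contributes +16.2227 in⁴
  top flange (beyond web): d = 4.275 in → contributes +20.8286 in⁴
  bottom flange (beyond web): d = -4.275 in → contributes +20.8286 in⁴
Total I = 57.8798 in⁴.

Ix ≈ 57.88 in⁴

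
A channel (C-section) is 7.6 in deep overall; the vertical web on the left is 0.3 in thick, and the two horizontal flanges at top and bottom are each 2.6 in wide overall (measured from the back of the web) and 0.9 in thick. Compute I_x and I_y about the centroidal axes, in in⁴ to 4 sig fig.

Split into non-overlapping primitives; take the origin at the lower-left of the bounding box.
Web: 0.3 × 7.6, A = 2.28 in², y = 3.8 in, Ī = 10.9744 in⁴.
Top flange (beyond web): 2.3 × 0.9, A = 2.07 in², y = 7.15 in, Ī = 0.139725 in⁴.
Bottom flange (beyond web): 2.3 × 0.9, A = 2.07 in², y = 0.45 in, Ī = 0.139725 in⁴.
By symmetry the centroid is at mid-height, ȳ = 3.8 in.
Transfer each piece to the centroidal x-axis using Ī + A·d² with d = y − 3.8:
  web: d = 0 in → contributes +10.9744 in⁴
  top flange (beyond web): d = 3.35 in → contributes +23.3703 in⁴
  bottom flange (beyond web): d = -3.35 in → contributes +23.3703 in⁴
Total I = 57.715 in⁴.
For the y-axis: x̄ = 0.988318 in.
Repeating about the centroidal y-axis gives I_y = 4.32692 in⁴.

I_x ≈ 57.72 in⁴, I_y ≈ 4.327 in⁴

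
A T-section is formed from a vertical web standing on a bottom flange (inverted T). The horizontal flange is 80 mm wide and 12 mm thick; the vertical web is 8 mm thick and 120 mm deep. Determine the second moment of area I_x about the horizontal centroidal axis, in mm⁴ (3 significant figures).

I_x ≈ 3.25 × 10⁶ mm⁴

Break the section into simple shapes (no overlaps), measuring from the bottom-left corner of the bounding box.
Flange: 80 × 12, A = 960 mm², y = 6 mm, Ī = 11 520 mm⁴.
Web: 8 × 120, A = 960 mm², y = 72 mm, Ī = 1 152 000 mm⁴.
Centroid: ȳ = ΣA·y / ΣA = 39 mm.
Transfer each piece to the horizontal centroidal axis using Ī + A·d² with d = y − 39:
  flange: d = -33 mm → contributes +1 056 960 mm⁴
  web: d = 33 mm → contributes +2 197 440 mm⁴
Total I = 3 254 400 mm⁴.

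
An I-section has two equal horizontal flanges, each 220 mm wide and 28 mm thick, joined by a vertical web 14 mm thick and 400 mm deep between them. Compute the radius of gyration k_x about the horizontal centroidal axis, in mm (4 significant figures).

k_x ≈ 188.9 mm

Split into non-overlapping primitives; take the origin at the lower-left of the bounding box.
Bottom flange: 220 × 28, A = 6 160 mm², y = 14 mm, Ī = 402 453 mm⁴.
Web: 14 × 400, A = 5 600 mm², y = 228 mm, Ī = 74 666 667 mm⁴.
Top flange: 220 × 28, A = 6 160 mm², y = 442 mm, Ī = 402 453 mm⁴.
By symmetry the centroid is at mid-height, ȳ = 228 mm.
Transfer each piece to the horizontal centroidal axis using Ī + A·d² with d = y − 228:
  bottom flange: d = -214 mm → contributes +282 505 813 mm⁴
  web: d = 0 mm → contributes +74 666 667 mm⁴
  top flange: d = 214 mm → contributes +282 505 813 mm⁴
Total I = 639 678 293 mm⁴.
Radius of gyration: k = √(I/A) = √(639 678 293 / 17 920) = 188.935 mm.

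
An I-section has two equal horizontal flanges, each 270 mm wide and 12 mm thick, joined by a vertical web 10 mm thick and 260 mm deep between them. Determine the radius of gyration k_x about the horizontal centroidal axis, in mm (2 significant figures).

k_x ≈ 120 mm

Break the section into simple shapes (no overlaps), measuring from the bottom-left corner of the bounding box.
Bottom flange: 270 × 12, A = 3 240 mm², y = 6 mm, Ī = 38 880 mm⁴.
Web: 10 × 260, A = 2 600 mm², y = 142 mm, Ī = 14 646 667 mm⁴.
Top flange: 270 × 12, A = 3 240 mm², y = 278 mm, Ī = 38 880 mm⁴.
By symmetry the centroid is at mid-height, ȳ = 142 mm.
Transfer each piece to the horizontal centroidal axis using Ī + A·d² with d = y − 142:
  bottom flange: d = -136 mm → contributes +59 965 920 mm⁴
  web: d = 0 mm → contributes +14 646 667 mm⁴
  top flange: d = 136 mm → contributes +59 965 920 mm⁴
Total I = 134 578 507 mm⁴.
Radius of gyration: k = √(I/A) = √(134 578 507 / 9 080) = 121.7 mm.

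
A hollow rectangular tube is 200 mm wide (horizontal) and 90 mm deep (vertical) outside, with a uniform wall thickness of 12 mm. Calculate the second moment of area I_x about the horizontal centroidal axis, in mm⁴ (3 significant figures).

Treat the section as a set of non-overlapping primitives; coordinates are from the bounding-box lower-left.
Outer rectangle: 200 × 90, A = 18 000 mm², y = 45 mm, Ī = 12 150 000 mm⁴.
Inner void (subtracted): 176 × 66, A = 11 616 mm², y = 45 mm, Ī = 4 216 608 mm⁴.
By symmetry the centroid is at mid-height, ȳ = 45 mm.
All pieces are centred on the horizontal centroidal axis, so I = ΣĪ (holes subtracted) = 7 933 392 mm⁴.

I_x ≈ 7.93 × 10⁶ mm⁴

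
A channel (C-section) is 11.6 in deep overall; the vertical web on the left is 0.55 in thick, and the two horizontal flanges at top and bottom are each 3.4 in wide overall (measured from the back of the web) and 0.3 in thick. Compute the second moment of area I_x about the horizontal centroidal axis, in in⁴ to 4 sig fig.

I_x ≈ 126.1 in⁴

Break the section into simple shapes (no overlaps), measuring from the bottom-left corner of the bounding box.
Web: 0.55 × 11.6, A = 6.38 in², y = 5.8 in, Ī = 71.5411 in⁴.
Top flange (beyond web): 2.85 × 0.3, A = 0.855 in², y = 11.45 in, Ī = 0.0064125 in⁴.
Bottom flange (beyond web): 2.85 × 0.3, A = 0.855 in², y = 0.15 in, Ī = 0.0064125 in⁴.
By symmetry the centroid is at mid-height, ȳ = 5.8 in.
Transfer each piece to the horizontal centroidal axis using Ī + A·d² with d = y − 5.8:
  web: d = 0 in → contributes +71.5411 in⁴
  top flange (beyond web): d = 5.65 in → contributes +27.3002 in⁴
  bottom flange (beyond web): d = -5.65 in → contributes +27.3002 in⁴
Total I = 126.141 in⁴.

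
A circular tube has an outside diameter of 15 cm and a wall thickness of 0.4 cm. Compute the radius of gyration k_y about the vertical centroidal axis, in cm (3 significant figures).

k_y ≈ 5.16 cm

Split into non-overlapping primitives; take the origin at the lower-left of the bounding box.
Outer circle: ⌀15, A = 176.71 cm², x = 7.5 cm, Ī = 2 485 cm⁴.
Bore (subtracted): ⌀14.2, A = 158.37 cm², x = 7.5 cm, Ī = 1995.8 cm⁴.
By symmetry the centroid is at mid-width, x̄ = 7.5 cm.
All pieces are centred on the vertical centroidal axis, so I = ΣĪ (holes subtracted) = 489.22 cm⁴.
Radius of gyration: k = √(I/A) = √(489.22 / 18.347) = 5.1638 cm.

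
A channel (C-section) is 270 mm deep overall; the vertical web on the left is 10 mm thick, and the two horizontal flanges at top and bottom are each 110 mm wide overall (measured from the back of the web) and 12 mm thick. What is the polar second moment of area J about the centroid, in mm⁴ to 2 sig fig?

J ≈ 6.2 × 10⁷ mm⁴

Treat the section as a set of non-overlapping primitives; coordinates are from the bounding-box lower-left.
Web: 10 × 270, A = 2 700 mm², y = 135 mm, Ī = 16 402 500 mm⁴.
Top flange (beyond web): 100 × 12, A = 1 200 mm², y = 264 mm, Ī = 14 400 mm⁴.
Bottom flange (beyond web): 100 × 12, A = 1 200 mm², y = 6 mm, Ī = 14 400 mm⁴.
By symmetry the centroid is at mid-height, ȳ = 135 mm.
Transfer each piece to the centroidal x-axis using Ī + A·d² with d = y − 135:
  web: d = 0 mm → contributes +16 402 500 mm⁴
  top flange (beyond web): d = 129 mm → contributes +19 983 600 mm⁴
  bottom flange (beyond web): d = -129 mm → contributes +19 983 600 mm⁴
Total I = 56 369 700 mm⁴.
For the y-axis: x̄ = 30.88 mm.
Repeating about the centroidal y-axis gives I_y = 5 866 029 mm⁴.
Polar second moment: J = I_x + I_y = 62 235 729 mm⁴.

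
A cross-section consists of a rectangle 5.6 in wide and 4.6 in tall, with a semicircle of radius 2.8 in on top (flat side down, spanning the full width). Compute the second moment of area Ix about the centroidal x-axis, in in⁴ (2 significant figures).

Treat the section as a set of non-overlapping primitives; coordinates are from the bounding-box lower-left.
Rectangular body: 5.6 × 4.6, A = 25.76 in², y = 2.3 in, Ī = 45.42 in⁴.
Semicircular cap: semicircle r = 2.8, A = 12.32 in², y = 5.788 in, Ī = 6.746 in⁴.
Centroid: ȳ = ΣA·y / ΣA = 3.428 in.
Transfer each piece to the centroidal x-axis using Ī + A·d² with d = y − 3.428:
  rectangular body: d = -1.128 in → contributes +78.22 in⁴
  semicircular cap: d = 2.36 in → contributes +75.34 in⁴
Total I = 153.6 in⁴.

Ix ≈ 150 in⁴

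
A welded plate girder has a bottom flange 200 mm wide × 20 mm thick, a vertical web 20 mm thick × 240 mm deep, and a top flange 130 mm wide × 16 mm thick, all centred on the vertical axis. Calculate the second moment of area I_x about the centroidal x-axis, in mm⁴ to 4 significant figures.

Decompose the section into non-overlapping parts with the origin at the bottom-left of its bounding rectangle.
Bottom plate: 200 × 20, A = 4 000 mm², y = 10 mm, Ī = 133 333 mm⁴.
Web plate: 20 × 240, A = 4 800 mm², y = 140 mm, Ī = 23 040 000 mm⁴.
Top plate: 130 × 16, A = 2 080 mm², y = 268 mm, Ī = 44373.3 mm⁴.
Centroid: ȳ = ΣA·y / ΣA = 116.676 mm.
Transfer each piece to the centroidal x-axis using Ī + A·d² with d = y − 116.676:
  bottom plate: d = -106.676 mm → contributes +45 652 811 mm⁴
  web plate: d = 23.3235 mm → contributes +25 651 138 mm⁴
  top plate: d = 151.324 mm → contributes +47 673 899 mm⁴
Total I = 118 977 848 mm⁴.

I_x ≈ 1.190 × 10⁸ mm⁴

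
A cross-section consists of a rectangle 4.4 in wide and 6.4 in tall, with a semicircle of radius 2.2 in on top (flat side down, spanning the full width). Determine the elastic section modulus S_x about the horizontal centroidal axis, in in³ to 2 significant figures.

Break the section into simple shapes (no overlaps), measuring from the bottom-left corner of the bounding box.
Rectangular body: 4.4 × 6.4, A = 28.16 in², y = 3.2 in, Ī = 96.12 in⁴.
Semicircular cap: semicircle r = 2.2, A = 7.603 in², y = 7.334 in, Ī = 2.571 in⁴.
Centroid: ȳ = ΣA·y / ΣA = 4.079 in.
Transfer each piece to the horizontal centroidal axis using Ī + A·d² with d = y − 4.079:
  rectangular body: d = -0.8788 in → contributes +117.9 in⁴
  semicircular cap: d = 3.255 in → contributes +83.12 in⁴
Total I = 201 in⁴.
Extreme fibre distance c = 4.521 in; S = I/c = 44.45 in³.

S_x ≈ 44 in³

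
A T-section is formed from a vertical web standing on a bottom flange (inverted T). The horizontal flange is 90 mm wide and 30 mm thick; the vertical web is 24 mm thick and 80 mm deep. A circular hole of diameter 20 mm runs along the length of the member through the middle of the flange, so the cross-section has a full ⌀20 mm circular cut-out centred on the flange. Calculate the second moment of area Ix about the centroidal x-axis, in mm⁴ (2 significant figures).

Split into non-overlapping primitives; take the origin at the lower-left of the bounding box.
Flange: 90 × 30, A = 2 700 mm², y = 15 mm, Ī = 202 500 mm⁴.
Web: 24 × 80, A = 1 920 mm², y = 70 mm, Ī = 1 024 000 mm⁴.
Hole (subtracted): ⌀20, A = 314.2 mm², y = 15 mm, Ī = 7 854 mm⁴.
Centroid: ȳ = ΣA·y / ΣA = 39.52 mm.
Transfer each piece to the centroidal x-axis using Ī + A·d² with d = y − 39.52:
  flange: d = -24.52 mm → contributes +1 826 461 mm⁴
  web: d = 30.48 mm → contributes +2 807 173 mm⁴
  hole: d = -24.52 mm → contributes −196 810 mm⁴
Total I = 4 436 824 mm⁴.

Ix ≈ 4.4 × 10⁶ mm⁴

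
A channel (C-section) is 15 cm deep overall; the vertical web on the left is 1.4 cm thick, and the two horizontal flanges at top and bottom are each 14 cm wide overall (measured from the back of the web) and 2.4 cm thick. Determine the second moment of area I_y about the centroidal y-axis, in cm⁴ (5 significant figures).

I_y ≈ 1567.4 cm⁴

Split into non-overlapping primitives; take the origin at the lower-left of the bounding box.
Web: 1.4 × 15, A = 21 cm², x = 0.7 cm, Ī = 3.43 cm⁴.
Top flange (beyond web): 12.6 × 2.4, A = 30.24 cm², x = 7.7 cm, Ī = 400.0752 cm⁴.
Bottom flange (beyond web): 12.6 × 2.4, A = 30.24 cm², x = 7.7 cm, Ī = 400.0752 cm⁴.
Centroid: x̄ = ΣA·x / ΣA = 5.895876 cm.
Transfer each piece to the centroidal y-axis using Ī + A·d² with d = x − 5.895876:
  web: d = -5.195876 cm → contributes +570.3697 cm⁴
  top flange (beyond web): d = 1.804124 cm → contributes +498.5022 cm⁴
  bottom flange (beyond web): d = 1.804124 cm → contributes +498.5022 cm⁴
Total I = 1567.374 cm⁴.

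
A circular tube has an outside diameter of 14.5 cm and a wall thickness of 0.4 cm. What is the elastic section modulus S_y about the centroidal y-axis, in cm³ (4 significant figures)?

S_y ≈ 60.78 cm³

Split into non-overlapping primitives; take the origin at the lower-left of the bounding box.
Outer circle: ⌀14.5, A = 165.13 cm², x = 7.25 cm, Ī = 2169.91 cm⁴.
Bore (subtracted): ⌀13.7, A = 147.411 cm², x = 7.25 cm, Ī = 1729.23 cm⁴.
By symmetry the centroid is at mid-width, x̄ = 7.25 cm.
All pieces are centred on the centroidal y-axis, so I = ΣĪ (holes subtracted) = 440.683 cm⁴.
Extreme fibre distance c = 7.25 cm; S = I/c = 60.7839 cm³.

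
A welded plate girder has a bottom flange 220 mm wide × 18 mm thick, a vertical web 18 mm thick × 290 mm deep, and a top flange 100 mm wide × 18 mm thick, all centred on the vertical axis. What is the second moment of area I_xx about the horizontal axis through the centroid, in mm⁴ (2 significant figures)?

I_xx ≈ 1.6 × 10⁸ mm⁴

Decompose the section into non-overlapping parts with the origin at the bottom-left of its bounding rectangle.
Bottom plate: 220 × 18, A = 3 960 mm², y = 9 mm, Ī = 106 920 mm⁴.
Web plate: 18 × 290, A = 5 220 mm², y = 163 mm, Ī = 36 583 500 mm⁴.
Top plate: 100 × 18, A = 1 800 mm², y = 317 mm, Ī = 48 600 mm⁴.
Centroid: ȳ = ΣA·y / ΣA = 132.7 mm.
Transfer each piece to the horizontal axis through the centroid using Ī + A·d² with d = y − 132.7:
  bottom plate: d = -123.7 mm → contributes +60 706 431 mm⁴
  web plate: d = 30.3 mm → contributes +41 374 374 mm⁴
  top plate: d = 184.3 mm → contributes +61 185 019 mm⁴
Total I = 163 265 824 mm⁴.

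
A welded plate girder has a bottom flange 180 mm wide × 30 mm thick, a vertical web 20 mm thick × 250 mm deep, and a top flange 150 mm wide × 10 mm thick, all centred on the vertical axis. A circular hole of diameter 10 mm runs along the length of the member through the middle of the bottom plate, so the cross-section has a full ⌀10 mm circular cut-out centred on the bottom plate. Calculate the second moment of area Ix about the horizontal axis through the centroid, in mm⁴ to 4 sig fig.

Ix ≈ 1.305 × 10⁸ mm⁴

Treat the section as a set of non-overlapping primitives; coordinates are from the bounding-box lower-left.
Bottom plate: 180 × 30, A = 5 400 mm², y = 15 mm, Ī = 405 000 mm⁴.
Web plate: 20 × 250, A = 5 000 mm², y = 155 mm, Ī = 26 041 667 mm⁴.
Top plate: 150 × 10, A = 1 500 mm², y = 285 mm, Ī = 12 500 mm⁴.
Hole (subtracted): ⌀10, A = 78.5398 mm², y = 15 mm, Ī = 490.874 mm⁴.
Centroid: ȳ = ΣA·y / ΣA = 108.474 mm.
Transfer each piece to the horizontal axis through the centroid using Ī + A·d² with d = y − 108.474:
  bottom plate: d = -93.4741 mm → contributes +47 586 970 mm⁴
  web plate: d = 46.5259 mm → contributes +36 864 977 mm⁴
  top plate: d = 176.526 mm → contributes +46 754 606 mm⁴
  hole: d = -93.4741 mm → contributes −686 725 mm⁴
Total I = 130 519 828 mm⁴.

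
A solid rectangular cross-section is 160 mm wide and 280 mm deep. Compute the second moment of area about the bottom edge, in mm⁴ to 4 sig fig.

The section: 160 × 280, A = 44 800 mm², y = 140 mm, Ī = 292 693 333 mm⁴.
Transfer it to a horizontal axis along the bottom face using Ī + A·d² with d = y − 0:
  the section: d = 140 mm → contributes +1 170 773 333 mm⁴
Total I = 1 170 773 333 mm⁴.

I_base ≈ 1.171 × 10⁹ mm⁴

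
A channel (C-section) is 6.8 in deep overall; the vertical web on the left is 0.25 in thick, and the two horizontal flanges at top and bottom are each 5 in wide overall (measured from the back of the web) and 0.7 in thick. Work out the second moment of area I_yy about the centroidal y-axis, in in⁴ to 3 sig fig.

Treat the section as a set of non-overlapping primitives; coordinates are from the bounding-box lower-left.
Web: 0.25 × 6.8, A = 1.7 in², x = 0.125 in, Ī = 0.0088542 in⁴.
Top flange (beyond web): 4.75 × 0.7, A = 3.325 in², x = 2.625 in, Ī = 6.2517 in⁴.
Bottom flange (beyond web): 4.75 × 0.7, A = 3.325 in², x = 2.625 in, Ī = 6.2517 in⁴.
Centroid: x̄ = ΣA·x / ΣA = 2.116 in.
Transfer each piece to the centroidal y-axis using Ī + A·d² with d = x − 2.116:
  web: d = -1.991 in → contributes +6.7479 in⁴
  top flange (beyond web): d = 0.50898 in → contributes +7.1131 in⁴
  bottom flange (beyond web): d = 0.50898 in → contributes +7.1131 in⁴
Total I = 20.974 in⁴.

I_yy ≈ 21.0 in⁴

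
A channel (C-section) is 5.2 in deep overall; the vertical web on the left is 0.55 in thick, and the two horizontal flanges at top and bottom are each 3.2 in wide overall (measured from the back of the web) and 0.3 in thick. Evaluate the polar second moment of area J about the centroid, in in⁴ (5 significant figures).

Break the section into simple shapes (no overlaps), measuring from the bottom-left corner of the bounding box.
Web: 0.55 × 5.2, A = 2.86 in², y = 2.6 in, Ī = 6.444533 in⁴.
Top flange (beyond web): 2.65 × 0.3, A = 0.795 in², y = 5.05 in, Ī = 0.0059625 in⁴.
Bottom flange (beyond web): 2.65 × 0.3, A = 0.795 in², y = 0.15 in, Ī = 0.0059625 in⁴.
By symmetry the centroid is at mid-height, ȳ = 2.6 in.
Transfer each piece to the centroidal x-axis using Ī + A·d² with d = y − 2.6:
  web: d = 0 in → contributes +6.444533 in⁴
  top flange (beyond web): d = 2.45 in → contributes +4.77795 in⁴
  bottom flange (beyond web): d = -2.45 in → contributes +4.77795 in⁴
Total I = 16.00043 in⁴.
For the y-axis: x̄ = 0.8466854 in.
Repeating about the centroidal y-axis gives I_y = 3.618609 in⁴.
Polar second moment: J = I_x + I_y = 19.61904 in⁴.

J ≈ 19.619 in⁴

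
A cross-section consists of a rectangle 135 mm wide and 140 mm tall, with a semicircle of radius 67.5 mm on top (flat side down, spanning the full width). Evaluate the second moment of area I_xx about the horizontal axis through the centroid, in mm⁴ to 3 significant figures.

I_xx ≈ 8.37 × 10⁷ mm⁴

Decompose the section into non-overlapping parts with the origin at the bottom-left of its bounding rectangle.
Rectangular body: 135 × 140, A = 18 900 mm², y = 70 mm, Ī = 30 870 000 mm⁴.
Semicircular cap: semicircle r = 67.5, A = 7156.9 mm², y = 168.65 mm, Ī = 2 278 490 mm⁴.
Centroid: ȳ = ΣA·y / ΣA = 97.095 mm.
Transfer each piece to the horizontal axis through the centroid using Ī + A·d² with d = y − 97.095:
  rectangular body: d = -27.095 mm → contributes +44 745 396 mm⁴
  semicircular cap: d = 71.553 mm → contributes +38 920 541 mm⁴
Total I = 83 665 938 mm⁴.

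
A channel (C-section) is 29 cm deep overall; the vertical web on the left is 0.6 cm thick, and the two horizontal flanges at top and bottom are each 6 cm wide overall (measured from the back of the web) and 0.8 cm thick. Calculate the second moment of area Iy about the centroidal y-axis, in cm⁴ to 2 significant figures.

Split into non-overlapping primitives; take the origin at the lower-left of the bounding box.
Web: 0.6 × 29, A = 17.4 cm², x = 0.3 cm, Ī = 0.522 cm⁴.
Top flange (beyond web): 5.4 × 0.8, A = 4.32 cm², x = 3.3 cm, Ī = 10.5 cm⁴.
Bottom flange (beyond web): 5.4 × 0.8, A = 4.32 cm², x = 3.3 cm, Ī = 10.5 cm⁴.
Centroid: x̄ = ΣA·x / ΣA = 1.295 cm.
Transfer each piece to the centroidal y-axis using Ī + A·d² with d = x − 1.295:
  web: d = -0.9954 cm → contributes +17.76 cm⁴
  top flange (beyond web): d = 2.005 cm → contributes +27.86 cm⁴
  bottom flange (beyond web): d = 2.005 cm → contributes +27.86 cm⁴
Total I = 73.48 cm⁴.

Iy ≈ 73 cm⁴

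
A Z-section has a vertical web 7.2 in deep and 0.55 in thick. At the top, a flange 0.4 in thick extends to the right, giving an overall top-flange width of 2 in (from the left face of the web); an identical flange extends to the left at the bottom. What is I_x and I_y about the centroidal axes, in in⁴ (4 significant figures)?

I_x ≈ 30.53 in⁴, I_y ≈ 1.463 in⁴

Treat the section as a set of non-overlapping primitives; coordinates are from the bounding-box lower-left.
Web: 0.55 × 7.2, A = 3.96 in², y = 3.6 in, Ī = 17.1072 in⁴.
Top flange (beyond web): 1.45 × 0.4, A = 0.58 in², y = 7 in, Ī = 0.00773333 in⁴.
Bottom flange (beyond web): 1.45 × 0.4, A = 0.58 in², y = 0.2 in, Ī = 0.00773333 in⁴.
Centroid: ȳ = ΣA·y / ΣA = 3.6 in.
Transfer each piece to the centroidal x-axis using Ī + A·d² with d = y − 3.6:
  web: d = 0 in → contributes +17.1072 in⁴
  top flange (beyond web): d = 3.4 in → contributes +6.71253 in⁴
  bottom flange (beyond web): d = -3.4 in → contributes +6.71253 in⁴
Total I = 30.5323 in⁴.
For the y-axis: x̄ = 1.725 in.
Repeating about the centroidal y-axis gives I_y = 1.46307 in⁴.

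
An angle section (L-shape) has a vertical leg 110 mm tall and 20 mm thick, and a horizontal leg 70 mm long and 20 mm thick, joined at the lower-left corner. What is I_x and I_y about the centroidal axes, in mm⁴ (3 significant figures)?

Treat the section as a set of non-overlapping primitives; coordinates are from the bounding-box lower-left.
Vertical leg: 20 × 110, A = 2 200 mm², y = 55 mm, Ī = 2 218 333 mm⁴.
Horizontal leg (remainder): 50 × 20, A = 1 000 mm², y = 10 mm, Ī = 33 333 mm⁴.
Centroid: ȳ = ΣA·y / ΣA = 40.938 mm.
Transfer each piece to the centroidal x-axis using Ī + A·d² with d = y − 40.938:
  vertical leg: d = 14.063 mm → contributes +2 653 392 mm⁴
  horizontal leg (remainder): d = -30.938 mm → contributes +990 462 mm⁴
Total I = 3 643 854 mm⁴.
For the y-axis: x̄ = 20.938 mm.
Repeating about the centroidal y-axis gives I_y = 1 123 854 mm⁴.

I_x ≈ 3.64 × 10⁶ mm⁴, I_y ≈ 1.12 × 10⁶ mm⁴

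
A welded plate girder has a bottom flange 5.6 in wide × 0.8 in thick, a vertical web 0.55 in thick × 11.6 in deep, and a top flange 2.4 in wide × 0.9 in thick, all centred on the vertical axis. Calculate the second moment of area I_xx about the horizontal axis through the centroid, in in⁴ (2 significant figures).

Treat the section as a set of non-overlapping primitives; coordinates are from the bounding-box lower-left.
Bottom plate: 5.6 × 0.8, A = 4.48 in², y = 0.4 in, Ī = 0.2389 in⁴.
Web plate: 0.55 × 11.6, A = 6.38 in², y = 6.6 in, Ī = 71.54 in⁴.
Top plate: 2.4 × 0.9, A = 2.16 in², y = 12.85 in, Ī = 0.1458 in⁴.
Centroid: ȳ = ΣA·y / ΣA = 5.504 in.
Transfer each piece to the horizontal axis through the centroid using Ī + A·d² with d = y − 5.504:
  bottom plate: d = -5.104 in → contributes +116.9 in⁴
  web plate: d = 1.096 in → contributes +79.21 in⁴
  top plate: d = 7.346 in → contributes +116.7 in⁴
Total I = 312.9 in⁴.

I_xx ≈ 310 in⁴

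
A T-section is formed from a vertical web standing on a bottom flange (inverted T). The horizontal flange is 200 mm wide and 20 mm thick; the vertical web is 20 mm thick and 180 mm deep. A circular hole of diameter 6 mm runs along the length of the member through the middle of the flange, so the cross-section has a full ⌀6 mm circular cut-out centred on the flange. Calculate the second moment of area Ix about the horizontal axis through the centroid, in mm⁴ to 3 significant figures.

Break the section into simple shapes (no overlaps), measuring from the bottom-left corner of the bounding box.
Flange: 200 × 20, A = 4 000 mm², y = 10 mm, Ī = 133 333 mm⁴.
Web: 20 × 180, A = 3 600 mm², y = 110 mm, Ī = 9 720 000 mm⁴.
Hole (subtracted): ⌀6, A = 28.274 mm², y = 10 mm, Ī = 63.617 mm⁴.
Centroid: ȳ = ΣA·y / ΣA = 57.545 mm.
Transfer each piece to the horizontal axis through the centroid using Ī + A·d² with d = y − 57.545:
  flange: d = -47.545 mm → contributes +9 175 557 mm⁴
  web: d = 52.455 mm → contributes +19 625 382 mm⁴
  hole: d = -47.545 mm → contributes −63 979 mm⁴
Total I = 28 736 960 mm⁴.

Ix ≈ 2.87 × 10⁷ mm⁴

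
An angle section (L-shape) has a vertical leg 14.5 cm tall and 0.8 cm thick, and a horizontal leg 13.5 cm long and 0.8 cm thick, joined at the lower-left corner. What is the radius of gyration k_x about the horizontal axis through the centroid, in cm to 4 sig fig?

Treat the section as a set of non-overlapping primitives; coordinates are from the bounding-box lower-left.
Vertical leg: 0.8 × 14.5, A = 11.6 cm², y = 7.25 cm, Ī = 203.242 cm⁴.
Horizontal leg (remainder): 12.7 × 0.8, A = 10.16 cm², y = 0.4 cm, Ī = 0.541867 cm⁴.
Centroid: ȳ = ΣA·y / ΣA = 4.05165 cm.
Transfer each piece to the horizontal axis through the centroid using Ī + A·d² with d = y − 4.05165:
  vertical leg: d = 3.19835 cm → contributes +321.903 cm⁴
  horizontal leg (remainder): d = -3.65165 cm → contributes +136.021 cm⁴
Total I = 457.924 cm⁴.
Radius of gyration: k = √(I/A) = √(457.924 / 21.76) = 4.58741 cm.

k_x ≈ 4.587 cm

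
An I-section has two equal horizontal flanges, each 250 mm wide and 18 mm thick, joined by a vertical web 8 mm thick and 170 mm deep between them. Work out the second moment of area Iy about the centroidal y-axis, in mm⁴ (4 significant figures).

Treat the section as a set of non-overlapping primitives; coordinates are from the bounding-box lower-left.
Bottom flange: 250 × 18, A = 4 500 mm², x = 125 mm, Ī = 23 437 500 mm⁴.
Web: 8 × 170, A = 1 360 mm², x = 125 mm, Ī = 7253.33 mm⁴.
Top flange: 250 × 18, A = 4 500 mm², x = 125 mm, Ī = 23 437 500 mm⁴.
By symmetry the centroid is at mid-width, x̄ = 125 mm.
All pieces are centred on the centroidal y-axis, so I = ΣĪ = 46 882 253 mm⁴.

Iy ≈ 4.688 × 10⁷ mm⁴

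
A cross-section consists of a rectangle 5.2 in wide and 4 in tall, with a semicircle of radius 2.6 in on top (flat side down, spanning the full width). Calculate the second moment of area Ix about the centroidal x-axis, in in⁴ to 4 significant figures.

Treat the section as a set of non-overlapping primitives; coordinates are from the bounding-box lower-left.
Rectangular body: 5.2 × 4, A = 20.8 in², y = 2 in, Ī = 27.7333 in⁴.
Semicircular cap: semicircle r = 2.6, A = 10.6186 in², y = 5.10347 in, Ī = 5.01563 in⁴.
Centroid: ȳ = ΣA·y / ΣA = 3.04889 in.
Transfer each piece to the centroidal x-axis using Ī + A·d² with d = y − 3.04889:
  rectangular body: d = -1.04889 in → contributes +50.6167 in⁴
  semicircular cap: d = 2.05459 in → contributes +49.8402 in⁴
Total I = 100.457 in⁴.

Ix ≈ 100.5 in⁴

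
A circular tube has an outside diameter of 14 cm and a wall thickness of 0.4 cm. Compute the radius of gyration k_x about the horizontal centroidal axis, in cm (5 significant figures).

k_x ≈ 4.8104 cm

Break the section into simple shapes (no overlaps), measuring from the bottom-left corner of the bounding box.
Outer circle: ⌀14, A = 153.938 cm², y = 7 cm, Ī = 1885.741 cm⁴.
Bore (subtracted): ⌀13.2, A = 136.8478 cm², y = 7 cm, Ī = 1490.272 cm⁴.
By symmetry the centroid is at mid-height, ȳ = 7 cm.
All pieces are centred on the horizontal centroidal axis, so I = ΣĪ (holes subtracted) = 395.4687 cm⁴.
Radius of gyration: k = √(I/A) = √(395.4687 / 17.09026) = 4.810405 cm.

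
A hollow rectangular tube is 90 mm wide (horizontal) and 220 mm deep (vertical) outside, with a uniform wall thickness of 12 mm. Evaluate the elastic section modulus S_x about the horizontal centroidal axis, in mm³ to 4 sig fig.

S_x ≈ 3.495 × 10⁵ mm³

Split into non-overlapping primitives; take the origin at the lower-left of the bounding box.
Outer rectangle: 90 × 220, A = 19 800 mm², y = 110 mm, Ī = 79 860 000 mm⁴.
Inner void (subtracted): 66 × 196, A = 12 936 mm², y = 110 mm, Ī = 41 412 448 mm⁴.
By symmetry the centroid is at mid-height, ȳ = 110 mm.
All pieces are centred on the horizontal centroidal axis, so I = ΣĪ (holes subtracted) = 38 447 552 mm⁴.
Extreme fibre distance c = 110 mm; S = I/c = 349 523 mm³.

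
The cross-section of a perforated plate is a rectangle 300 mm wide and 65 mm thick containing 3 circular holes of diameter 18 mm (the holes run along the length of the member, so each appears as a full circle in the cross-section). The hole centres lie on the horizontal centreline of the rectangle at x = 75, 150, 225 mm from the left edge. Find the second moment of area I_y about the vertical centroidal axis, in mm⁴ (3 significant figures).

Break the section into simple shapes (no overlaps), measuring from the bottom-left corner of the bounding box.
Plate: 300 × 65, A = 19 500 mm², x = 150 mm, Ī = 146 250 000 mm⁴.
Hole 1 (subtracted): ⌀18, A = 254.47 mm², x = 75 mm, Ī = 5 153 mm⁴.
Hole 2 (subtracted): ⌀18, A = 254.47 mm², x = 150 mm, Ī = 5 153 mm⁴.
Hole 3 (subtracted): ⌀18, A = 254.47 mm², x = 225 mm, Ī = 5 153 mm⁴.
By symmetry the centroid is at mid-width, x̄ = 150 mm.
Transfer each piece to the vertical centroidal axis using Ī + A·d² with d = x − 150:
  plate: d = 0 mm → contributes +146 250 000 mm⁴
  hole 1: d = -75 mm → contributes −1 436 541 mm⁴
  hole 2: d = 0 mm → contributes −5 153 mm⁴
  hole 3: d = 75 mm → contributes −1 436 541 mm⁴
Total I = 143 371 765 mm⁴.

I_y ≈ 1.43 × 10⁸ mm⁴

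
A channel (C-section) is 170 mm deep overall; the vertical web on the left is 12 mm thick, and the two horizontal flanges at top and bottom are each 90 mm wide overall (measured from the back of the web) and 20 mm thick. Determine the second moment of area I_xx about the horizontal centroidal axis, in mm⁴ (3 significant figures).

I_xx ≈ 2.26 × 10⁷ mm⁴

Decompose the section into non-overlapping parts with the origin at the bottom-left of its bounding rectangle.
Web: 12 × 170, A = 2 040 mm², y = 85 mm, Ī = 4 913 000 mm⁴.
Top flange (beyond web): 78 × 20, A = 1 560 mm², y = 160 mm, Ī = 52 000 mm⁴.
Bottom flange (beyond web): 78 × 20, A = 1 560 mm², y = 10 mm, Ī = 52 000 mm⁴.
By symmetry the centroid is at mid-height, ȳ = 85 mm.
Transfer each piece to the horizontal centroidal axis using Ī + A·d² with d = y − 85:
  web: d = 0 mm → contributes +4 913 000 mm⁴
  top flange (beyond web): d = 75 mm → contributes +8 827 000 mm⁴
  bottom flange (beyond web): d = -75 mm → contributes +8 827 000 mm⁴
Total I = 22 567 000 mm⁴.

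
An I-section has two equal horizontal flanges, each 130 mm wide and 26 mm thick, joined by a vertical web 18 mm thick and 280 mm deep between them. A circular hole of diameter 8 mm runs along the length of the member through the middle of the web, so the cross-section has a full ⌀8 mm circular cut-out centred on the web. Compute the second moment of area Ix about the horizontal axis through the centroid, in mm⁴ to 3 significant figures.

Split into non-overlapping primitives; take the origin at the lower-left of the bounding box.
Bottom flange: 130 × 26, A = 3 380 mm², y = 13 mm, Ī = 190 407 mm⁴.
Web: 18 × 280, A = 5 040 mm², y = 166 mm, Ī = 32 928 000 mm⁴.
Top flange: 130 × 26, A = 3 380 mm², y = 319 mm, Ī = 190 407 mm⁴.
Hole (subtracted): ⌀8, A = 50.265 mm², y = 166 mm, Ī = 201.06 mm⁴.
By symmetry the centroid is at mid-height, ȳ = 166 mm.
Transfer each piece to the horizontal axis through the centroid using Ī + A·d² with d = y − 166:
  bottom flange: d = -153 mm → contributes +79 312 827 mm⁴
  web: d = 0 mm → contributes +32 928 000 mm⁴
  top flange: d = 153 mm → contributes +79 312 827 mm⁴
  hole: d = 0 mm → contributes −201.06 mm⁴
Total I = 191 553 452 mm⁴.

Ix ≈ 1.92 × 10⁸ mm⁴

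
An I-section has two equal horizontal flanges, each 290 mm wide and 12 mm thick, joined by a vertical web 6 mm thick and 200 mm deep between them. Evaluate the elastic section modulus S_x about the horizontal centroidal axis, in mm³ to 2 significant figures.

Split into non-overlapping primitives; take the origin at the lower-left of the bounding box.
Bottom flange: 290 × 12, A = 3 480 mm², y = 6 mm, Ī = 41 760 mm⁴.
Web: 6 × 200, A = 1 200 mm², y = 112 mm, Ī = 4 000 000 mm⁴.
Top flange: 290 × 12, A = 3 480 mm², y = 218 mm, Ī = 41 760 mm⁴.
By symmetry the centroid is at mid-height, ȳ = 112 mm.
Transfer each piece to the horizontal centroidal axis using Ī + A·d² with d = y − 112:
  bottom flange: d = -106 mm → contributes +39 143 040 mm⁴
  web: d = 0 mm → contributes +4 000 000 mm⁴
  top flange: d = 106 mm → contributes +39 143 040 mm⁴
Total I = 82 286 080 mm⁴.
Extreme fibre distance c = 112 mm; S = I/c = 734 697 mm³.

S_x ≈ 7.3 × 10⁵ mm³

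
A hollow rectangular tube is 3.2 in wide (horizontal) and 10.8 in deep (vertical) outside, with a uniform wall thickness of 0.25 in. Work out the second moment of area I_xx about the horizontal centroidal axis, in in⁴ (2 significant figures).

I_xx ≈ 90 in⁴

Treat the section as a set of non-overlapping primitives; coordinates are from the bounding-box lower-left.
Outer rectangle: 3.2 × 10.8, A = 34.56 in², y = 5.4 in, Ī = 335.9 in⁴.
Inner void (subtracted): 2.7 × 10.3, A = 27.81 in², y = 5.4 in, Ī = 245.9 in⁴.
By symmetry the centroid is at mid-height, ȳ = 5.4 in.
All pieces are centred on the horizontal centroidal axis, so I = ΣĪ (holes subtracted) = 90.06 in⁴.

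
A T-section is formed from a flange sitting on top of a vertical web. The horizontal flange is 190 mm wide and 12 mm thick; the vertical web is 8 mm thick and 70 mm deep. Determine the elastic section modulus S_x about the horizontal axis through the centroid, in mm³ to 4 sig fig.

S_x ≈ 1.490 × 10⁴ mm³

Split into non-overlapping primitives; take the origin at the lower-left of the bounding box.
Flange: 190 × 12, A = 2 280 mm², y = 76 mm, Ī = 27 360 mm⁴.
Web: 8 × 70, A = 560 mm², y = 35 mm, Ī = 228 667 mm⁴.
Centroid: ȳ = ΣA·y / ΣA = 67.9155 mm.
Transfer each piece to the horizontal axis through the centroid using Ī + A·d² with d = y − 67.9155:
  flange: d = 8.08451 mm → contributes +176 379 mm⁴
  web: d = -32.9155 mm → contributes +835 387 mm⁴
Total I = 1 011 766 mm⁴.
Extreme fibre distance c = 67.9155 mm; S = I/c = 14897.4 mm³.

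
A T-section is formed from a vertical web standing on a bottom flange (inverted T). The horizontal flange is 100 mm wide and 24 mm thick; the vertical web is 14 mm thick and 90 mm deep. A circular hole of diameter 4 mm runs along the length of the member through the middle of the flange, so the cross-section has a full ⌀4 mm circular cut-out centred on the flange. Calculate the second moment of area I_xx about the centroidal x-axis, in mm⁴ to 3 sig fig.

Treat the section as a set of non-overlapping primitives; coordinates are from the bounding-box lower-left.
Flange: 100 × 24, A = 2 400 mm², y = 12 mm, Ī = 115 200 mm⁴.
Web: 14 × 90, A = 1 260 mm², y = 69 mm, Ī = 850 500 mm⁴.
Hole (subtracted): ⌀4, A = 12.566 mm², y = 12 mm, Ī = 12.566 mm⁴.
Centroid: ȳ = ΣA·y / ΣA = 31.691 mm.
Transfer each piece to the centroidal x-axis using Ī + A·d² with d = y − 31.691:
  flange: d = -19.691 mm → contributes +1 045 723 mm⁴
  web: d = 37.309 mm → contributes +2 604 413 mm⁴
  hole: d = -19.691 mm → contributes −4884.8 mm⁴
Total I = 3 645 252 mm⁴.

I_xx ≈ 3.65 × 10⁶ mm⁴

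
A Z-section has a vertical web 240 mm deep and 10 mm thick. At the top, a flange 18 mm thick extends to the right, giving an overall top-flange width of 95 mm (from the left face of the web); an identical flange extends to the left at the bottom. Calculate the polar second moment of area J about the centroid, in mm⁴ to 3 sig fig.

Treat the section as a set of non-overlapping primitives; coordinates are from the bounding-box lower-left.
Web: 10 × 240, A = 2 400 mm², y = 120 mm, Ī = 11 520 000 mm⁴.
Top flange (beyond web): 85 × 18, A = 1 530 mm², y = 231 mm, Ī = 41 310 mm⁴.
Bottom flange (beyond web): 85 × 18, A = 1 530 mm², y = 9 mm, Ī = 41 310 mm⁴.
Centroid: ȳ = ΣA·y / ΣA = 120 mm.
Transfer each piece to the centroidal x-axis using Ī + A·d² with d = y − 120:
  web: d = 0 mm → contributes +11 520 000 mm⁴
  top flange (beyond web): d = 111 mm → contributes +18 892 440 mm⁴
  bottom flange (beyond web): d = -111 mm → contributes +18 892 440 mm⁴
Total I = 49 304 880 mm⁴.
For the y-axis: x̄ = 90 mm.
Repeating about the centroidal y-axis gives I_y = 8 766 500 mm⁴.
Polar second moment: J = I_x + I_y = 58 071 380 mm⁴.

J ≈ 5.81 × 10⁷ mm⁴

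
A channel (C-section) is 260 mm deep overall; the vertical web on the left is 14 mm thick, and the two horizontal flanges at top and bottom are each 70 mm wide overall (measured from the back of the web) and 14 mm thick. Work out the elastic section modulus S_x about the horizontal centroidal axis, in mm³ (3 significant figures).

Break the section into simple shapes (no overlaps), measuring from the bottom-left corner of the bounding box.
Web: 14 × 260, A = 3 640 mm², y = 130 mm, Ī = 20 505 333 mm⁴.
Top flange (beyond web): 56 × 14, A = 784 mm², y = 253 mm, Ī = 12 805 mm⁴.
Bottom flange (beyond web): 56 × 14, A = 784 mm², y = 7 mm, Ī = 12 805 mm⁴.
By symmetry the centroid is at mid-height, ȳ = 130 mm.
Transfer each piece to the horizontal centroidal axis using Ī + A·d² with d = y − 130:
  web: d = 0 mm → contributes +20 505 333 mm⁴
  top flange (beyond web): d = 123 mm → contributes +11 873 941 mm⁴
  bottom flange (beyond web): d = -123 mm → contributes +11 873 941 mm⁴
Total I = 44 253 216 mm⁴.
Extreme fibre distance c = 130 mm; S = I/c = 340 409 mm³.

S_x ≈ 3.40 × 10⁵ mm³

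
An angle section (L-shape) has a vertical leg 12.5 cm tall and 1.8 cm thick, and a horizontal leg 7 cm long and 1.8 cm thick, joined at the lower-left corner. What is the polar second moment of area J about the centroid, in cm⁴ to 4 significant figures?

J ≈ 592.8 cm⁴

Split into non-overlapping primitives; take the origin at the lower-left of the bounding box.
Vertical leg: 1.8 × 12.5, A = 22.5 cm², y = 6.25 cm, Ī = 292.969 cm⁴.
Horizontal leg (remainder): 5.2 × 1.8, A = 9.36 cm², y = 0.9 cm, Ī = 2.5272 cm⁴.
Centroid: ȳ = ΣA·y / ΣA = 4.67825 cm.
Transfer each piece to the centroidal x-axis using Ī + A·d² with d = y − 4.67825:
  vertical leg: d = 1.57175 cm → contributes +348.553 cm⁴
  horizontal leg (remainder): d = -3.77825 cm → contributes +136.143 cm⁴
Total I = 484.696 cm⁴.
For the y-axis: x̄ = 1.92825 cm.
Repeating about the centroidal y-axis gives I_y = 108.141 cm⁴.
Polar second moment: J = I_x + I_y = 592.836 cm⁴.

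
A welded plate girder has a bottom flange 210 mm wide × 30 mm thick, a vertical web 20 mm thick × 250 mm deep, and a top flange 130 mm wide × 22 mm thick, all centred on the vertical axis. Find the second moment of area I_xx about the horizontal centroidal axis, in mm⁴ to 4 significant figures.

Split into non-overlapping primitives; take the origin at the lower-left of the bounding box.
Bottom plate: 210 × 30, A = 6 300 mm², y = 15 mm, Ī = 472 500 mm⁴.
Web plate: 20 × 250, A = 5 000 mm², y = 155 mm, Ī = 26 041 667 mm⁴.
Top plate: 130 × 22, A = 2 860 mm², y = 291 mm, Ī = 115 353 mm⁴.
Centroid: ȳ = ΣA·y / ΣA = 120.181 mm.
Transfer each piece to the horizontal centroidal axis using Ī + A·d² with d = y − 120.181:
  bottom plate: d = -105.181 mm → contributes +70 169 392 mm⁴
  web plate: d = 34.8192 mm → contributes +32 103 553 mm⁴
  top plate: d = 170.819 mm → contributes +83 567 872 mm⁴
Total I = 185 840 817 mm⁴.

I_xx ≈ 1.858 × 10⁸ mm⁴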